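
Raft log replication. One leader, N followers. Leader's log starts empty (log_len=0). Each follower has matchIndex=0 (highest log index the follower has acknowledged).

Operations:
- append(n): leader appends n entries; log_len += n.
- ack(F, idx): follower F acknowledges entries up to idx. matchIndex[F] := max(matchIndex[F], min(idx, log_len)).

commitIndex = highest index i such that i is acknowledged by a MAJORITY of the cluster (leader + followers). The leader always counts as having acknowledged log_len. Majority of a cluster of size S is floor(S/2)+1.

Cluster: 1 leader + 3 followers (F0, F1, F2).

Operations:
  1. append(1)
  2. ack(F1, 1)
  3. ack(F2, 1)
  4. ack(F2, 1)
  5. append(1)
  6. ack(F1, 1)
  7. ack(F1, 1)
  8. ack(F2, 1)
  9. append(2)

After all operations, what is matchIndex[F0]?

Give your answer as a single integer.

Answer: 0

Derivation:
Op 1: append 1 -> log_len=1
Op 2: F1 acks idx 1 -> match: F0=0 F1=1 F2=0; commitIndex=0
Op 3: F2 acks idx 1 -> match: F0=0 F1=1 F2=1; commitIndex=1
Op 4: F2 acks idx 1 -> match: F0=0 F1=1 F2=1; commitIndex=1
Op 5: append 1 -> log_len=2
Op 6: F1 acks idx 1 -> match: F0=0 F1=1 F2=1; commitIndex=1
Op 7: F1 acks idx 1 -> match: F0=0 F1=1 F2=1; commitIndex=1
Op 8: F2 acks idx 1 -> match: F0=0 F1=1 F2=1; commitIndex=1
Op 9: append 2 -> log_len=4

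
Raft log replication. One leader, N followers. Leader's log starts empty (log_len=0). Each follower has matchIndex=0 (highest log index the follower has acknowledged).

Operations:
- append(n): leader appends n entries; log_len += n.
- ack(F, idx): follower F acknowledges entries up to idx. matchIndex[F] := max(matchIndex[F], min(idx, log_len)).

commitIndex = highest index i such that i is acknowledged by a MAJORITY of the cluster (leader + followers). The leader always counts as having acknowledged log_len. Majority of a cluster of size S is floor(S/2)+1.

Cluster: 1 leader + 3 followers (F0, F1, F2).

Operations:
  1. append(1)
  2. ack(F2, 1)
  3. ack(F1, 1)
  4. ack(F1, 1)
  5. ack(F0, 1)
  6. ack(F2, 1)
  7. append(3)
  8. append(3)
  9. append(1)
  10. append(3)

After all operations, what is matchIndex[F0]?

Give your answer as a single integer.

Op 1: append 1 -> log_len=1
Op 2: F2 acks idx 1 -> match: F0=0 F1=0 F2=1; commitIndex=0
Op 3: F1 acks idx 1 -> match: F0=0 F1=1 F2=1; commitIndex=1
Op 4: F1 acks idx 1 -> match: F0=0 F1=1 F2=1; commitIndex=1
Op 5: F0 acks idx 1 -> match: F0=1 F1=1 F2=1; commitIndex=1
Op 6: F2 acks idx 1 -> match: F0=1 F1=1 F2=1; commitIndex=1
Op 7: append 3 -> log_len=4
Op 8: append 3 -> log_len=7
Op 9: append 1 -> log_len=8
Op 10: append 3 -> log_len=11

Answer: 1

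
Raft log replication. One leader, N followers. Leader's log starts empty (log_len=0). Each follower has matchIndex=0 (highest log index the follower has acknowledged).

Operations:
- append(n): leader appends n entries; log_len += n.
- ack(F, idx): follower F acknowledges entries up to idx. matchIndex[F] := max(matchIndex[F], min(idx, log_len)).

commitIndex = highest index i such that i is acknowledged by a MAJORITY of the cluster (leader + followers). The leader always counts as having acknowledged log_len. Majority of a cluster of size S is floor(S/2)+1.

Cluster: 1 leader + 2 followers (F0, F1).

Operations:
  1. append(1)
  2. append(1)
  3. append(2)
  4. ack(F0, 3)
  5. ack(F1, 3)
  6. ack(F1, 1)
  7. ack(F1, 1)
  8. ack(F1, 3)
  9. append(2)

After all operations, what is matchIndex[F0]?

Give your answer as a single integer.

Op 1: append 1 -> log_len=1
Op 2: append 1 -> log_len=2
Op 3: append 2 -> log_len=4
Op 4: F0 acks idx 3 -> match: F0=3 F1=0; commitIndex=3
Op 5: F1 acks idx 3 -> match: F0=3 F1=3; commitIndex=3
Op 6: F1 acks idx 1 -> match: F0=3 F1=3; commitIndex=3
Op 7: F1 acks idx 1 -> match: F0=3 F1=3; commitIndex=3
Op 8: F1 acks idx 3 -> match: F0=3 F1=3; commitIndex=3
Op 9: append 2 -> log_len=6

Answer: 3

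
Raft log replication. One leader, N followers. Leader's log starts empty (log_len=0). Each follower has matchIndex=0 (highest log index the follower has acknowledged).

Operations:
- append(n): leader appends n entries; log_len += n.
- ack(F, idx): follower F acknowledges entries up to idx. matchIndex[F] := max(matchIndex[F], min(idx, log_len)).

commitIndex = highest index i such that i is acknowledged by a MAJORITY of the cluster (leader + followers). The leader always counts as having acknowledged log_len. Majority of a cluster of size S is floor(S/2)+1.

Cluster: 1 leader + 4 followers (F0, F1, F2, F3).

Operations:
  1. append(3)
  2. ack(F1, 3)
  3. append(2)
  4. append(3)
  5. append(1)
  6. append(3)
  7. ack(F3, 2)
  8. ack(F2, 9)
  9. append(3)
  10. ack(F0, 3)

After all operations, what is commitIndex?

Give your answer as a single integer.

Op 1: append 3 -> log_len=3
Op 2: F1 acks idx 3 -> match: F0=0 F1=3 F2=0 F3=0; commitIndex=0
Op 3: append 2 -> log_len=5
Op 4: append 3 -> log_len=8
Op 5: append 1 -> log_len=9
Op 6: append 3 -> log_len=12
Op 7: F3 acks idx 2 -> match: F0=0 F1=3 F2=0 F3=2; commitIndex=2
Op 8: F2 acks idx 9 -> match: F0=0 F1=3 F2=9 F3=2; commitIndex=3
Op 9: append 3 -> log_len=15
Op 10: F0 acks idx 3 -> match: F0=3 F1=3 F2=9 F3=2; commitIndex=3

Answer: 3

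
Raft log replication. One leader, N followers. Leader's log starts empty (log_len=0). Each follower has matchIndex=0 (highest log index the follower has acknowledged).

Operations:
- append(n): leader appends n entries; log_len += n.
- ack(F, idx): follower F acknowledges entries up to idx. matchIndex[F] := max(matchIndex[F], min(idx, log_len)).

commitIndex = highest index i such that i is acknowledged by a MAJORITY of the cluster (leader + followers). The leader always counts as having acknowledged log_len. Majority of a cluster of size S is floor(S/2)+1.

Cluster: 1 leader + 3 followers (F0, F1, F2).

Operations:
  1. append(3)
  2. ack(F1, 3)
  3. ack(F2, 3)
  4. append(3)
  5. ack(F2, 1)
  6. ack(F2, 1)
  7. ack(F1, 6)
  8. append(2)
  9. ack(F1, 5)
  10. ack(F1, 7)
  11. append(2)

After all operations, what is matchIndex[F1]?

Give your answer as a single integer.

Answer: 7

Derivation:
Op 1: append 3 -> log_len=3
Op 2: F1 acks idx 3 -> match: F0=0 F1=3 F2=0; commitIndex=0
Op 3: F2 acks idx 3 -> match: F0=0 F1=3 F2=3; commitIndex=3
Op 4: append 3 -> log_len=6
Op 5: F2 acks idx 1 -> match: F0=0 F1=3 F2=3; commitIndex=3
Op 6: F2 acks idx 1 -> match: F0=0 F1=3 F2=3; commitIndex=3
Op 7: F1 acks idx 6 -> match: F0=0 F1=6 F2=3; commitIndex=3
Op 8: append 2 -> log_len=8
Op 9: F1 acks idx 5 -> match: F0=0 F1=6 F2=3; commitIndex=3
Op 10: F1 acks idx 7 -> match: F0=0 F1=7 F2=3; commitIndex=3
Op 11: append 2 -> log_len=10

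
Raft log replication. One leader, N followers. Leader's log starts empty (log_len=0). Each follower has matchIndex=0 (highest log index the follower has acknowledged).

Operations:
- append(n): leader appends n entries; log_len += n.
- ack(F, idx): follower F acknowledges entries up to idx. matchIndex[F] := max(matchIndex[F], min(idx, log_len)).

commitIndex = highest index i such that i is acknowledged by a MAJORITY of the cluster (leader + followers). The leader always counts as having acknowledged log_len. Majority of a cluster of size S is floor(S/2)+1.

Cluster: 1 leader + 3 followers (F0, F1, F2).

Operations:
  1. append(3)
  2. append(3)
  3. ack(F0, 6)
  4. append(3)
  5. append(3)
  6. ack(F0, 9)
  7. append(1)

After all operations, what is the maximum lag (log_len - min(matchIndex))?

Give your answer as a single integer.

Op 1: append 3 -> log_len=3
Op 2: append 3 -> log_len=6
Op 3: F0 acks idx 6 -> match: F0=6 F1=0 F2=0; commitIndex=0
Op 4: append 3 -> log_len=9
Op 5: append 3 -> log_len=12
Op 6: F0 acks idx 9 -> match: F0=9 F1=0 F2=0; commitIndex=0
Op 7: append 1 -> log_len=13

Answer: 13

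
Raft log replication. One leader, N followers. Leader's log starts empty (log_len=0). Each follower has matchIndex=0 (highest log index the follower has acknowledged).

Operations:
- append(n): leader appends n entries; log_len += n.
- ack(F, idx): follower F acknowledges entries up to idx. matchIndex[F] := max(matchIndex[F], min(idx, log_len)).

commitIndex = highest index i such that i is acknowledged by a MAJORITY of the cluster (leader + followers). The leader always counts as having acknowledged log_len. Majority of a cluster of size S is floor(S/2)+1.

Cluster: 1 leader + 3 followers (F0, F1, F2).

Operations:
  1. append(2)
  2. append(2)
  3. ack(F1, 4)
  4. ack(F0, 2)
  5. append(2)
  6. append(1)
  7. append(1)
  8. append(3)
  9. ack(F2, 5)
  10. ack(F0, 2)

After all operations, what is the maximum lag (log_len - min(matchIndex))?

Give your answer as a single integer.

Op 1: append 2 -> log_len=2
Op 2: append 2 -> log_len=4
Op 3: F1 acks idx 4 -> match: F0=0 F1=4 F2=0; commitIndex=0
Op 4: F0 acks idx 2 -> match: F0=2 F1=4 F2=0; commitIndex=2
Op 5: append 2 -> log_len=6
Op 6: append 1 -> log_len=7
Op 7: append 1 -> log_len=8
Op 8: append 3 -> log_len=11
Op 9: F2 acks idx 5 -> match: F0=2 F1=4 F2=5; commitIndex=4
Op 10: F0 acks idx 2 -> match: F0=2 F1=4 F2=5; commitIndex=4

Answer: 9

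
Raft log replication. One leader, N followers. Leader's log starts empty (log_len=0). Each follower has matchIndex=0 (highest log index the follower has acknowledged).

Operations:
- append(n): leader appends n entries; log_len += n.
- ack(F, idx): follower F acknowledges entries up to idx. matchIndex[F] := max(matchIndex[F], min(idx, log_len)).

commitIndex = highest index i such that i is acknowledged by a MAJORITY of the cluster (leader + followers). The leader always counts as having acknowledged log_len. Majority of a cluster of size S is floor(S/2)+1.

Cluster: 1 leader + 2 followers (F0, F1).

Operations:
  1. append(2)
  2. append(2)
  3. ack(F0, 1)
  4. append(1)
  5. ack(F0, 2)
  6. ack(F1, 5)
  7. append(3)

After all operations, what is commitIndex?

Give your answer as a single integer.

Answer: 5

Derivation:
Op 1: append 2 -> log_len=2
Op 2: append 2 -> log_len=4
Op 3: F0 acks idx 1 -> match: F0=1 F1=0; commitIndex=1
Op 4: append 1 -> log_len=5
Op 5: F0 acks idx 2 -> match: F0=2 F1=0; commitIndex=2
Op 6: F1 acks idx 5 -> match: F0=2 F1=5; commitIndex=5
Op 7: append 3 -> log_len=8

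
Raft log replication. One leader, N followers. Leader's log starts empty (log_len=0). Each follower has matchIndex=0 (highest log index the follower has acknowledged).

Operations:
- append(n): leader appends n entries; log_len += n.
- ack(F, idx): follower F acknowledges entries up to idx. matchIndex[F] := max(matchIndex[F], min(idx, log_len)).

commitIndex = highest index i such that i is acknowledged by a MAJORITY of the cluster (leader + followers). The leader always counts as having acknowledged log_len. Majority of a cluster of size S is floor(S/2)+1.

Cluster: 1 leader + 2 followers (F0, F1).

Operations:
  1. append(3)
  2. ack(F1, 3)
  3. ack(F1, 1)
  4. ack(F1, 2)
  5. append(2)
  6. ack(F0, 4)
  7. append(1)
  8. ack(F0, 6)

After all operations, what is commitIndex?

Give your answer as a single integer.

Answer: 6

Derivation:
Op 1: append 3 -> log_len=3
Op 2: F1 acks idx 3 -> match: F0=0 F1=3; commitIndex=3
Op 3: F1 acks idx 1 -> match: F0=0 F1=3; commitIndex=3
Op 4: F1 acks idx 2 -> match: F0=0 F1=3; commitIndex=3
Op 5: append 2 -> log_len=5
Op 6: F0 acks idx 4 -> match: F0=4 F1=3; commitIndex=4
Op 7: append 1 -> log_len=6
Op 8: F0 acks idx 6 -> match: F0=6 F1=3; commitIndex=6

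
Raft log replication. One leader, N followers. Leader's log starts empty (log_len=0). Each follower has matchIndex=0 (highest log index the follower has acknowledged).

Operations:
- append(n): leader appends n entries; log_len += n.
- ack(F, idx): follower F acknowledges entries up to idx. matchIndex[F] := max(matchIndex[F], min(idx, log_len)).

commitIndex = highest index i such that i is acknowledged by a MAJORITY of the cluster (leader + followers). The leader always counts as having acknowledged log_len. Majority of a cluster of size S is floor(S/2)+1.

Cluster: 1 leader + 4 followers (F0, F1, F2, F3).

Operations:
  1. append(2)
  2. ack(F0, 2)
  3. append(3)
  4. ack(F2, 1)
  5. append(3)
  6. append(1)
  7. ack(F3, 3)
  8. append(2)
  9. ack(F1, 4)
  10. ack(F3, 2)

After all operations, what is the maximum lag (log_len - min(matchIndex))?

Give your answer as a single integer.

Op 1: append 2 -> log_len=2
Op 2: F0 acks idx 2 -> match: F0=2 F1=0 F2=0 F3=0; commitIndex=0
Op 3: append 3 -> log_len=5
Op 4: F2 acks idx 1 -> match: F0=2 F1=0 F2=1 F3=0; commitIndex=1
Op 5: append 3 -> log_len=8
Op 6: append 1 -> log_len=9
Op 7: F3 acks idx 3 -> match: F0=2 F1=0 F2=1 F3=3; commitIndex=2
Op 8: append 2 -> log_len=11
Op 9: F1 acks idx 4 -> match: F0=2 F1=4 F2=1 F3=3; commitIndex=3
Op 10: F3 acks idx 2 -> match: F0=2 F1=4 F2=1 F3=3; commitIndex=3

Answer: 10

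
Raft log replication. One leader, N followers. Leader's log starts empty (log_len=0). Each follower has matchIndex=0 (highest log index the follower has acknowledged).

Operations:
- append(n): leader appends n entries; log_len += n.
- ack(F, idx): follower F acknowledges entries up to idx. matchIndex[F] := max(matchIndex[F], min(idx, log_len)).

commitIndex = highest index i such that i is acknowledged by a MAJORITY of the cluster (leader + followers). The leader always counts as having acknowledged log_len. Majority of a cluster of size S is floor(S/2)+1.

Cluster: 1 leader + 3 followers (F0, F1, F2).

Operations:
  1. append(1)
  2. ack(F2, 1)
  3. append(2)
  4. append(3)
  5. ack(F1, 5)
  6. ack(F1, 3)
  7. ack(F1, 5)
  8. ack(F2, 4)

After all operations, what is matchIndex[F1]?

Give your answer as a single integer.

Op 1: append 1 -> log_len=1
Op 2: F2 acks idx 1 -> match: F0=0 F1=0 F2=1; commitIndex=0
Op 3: append 2 -> log_len=3
Op 4: append 3 -> log_len=6
Op 5: F1 acks idx 5 -> match: F0=0 F1=5 F2=1; commitIndex=1
Op 6: F1 acks idx 3 -> match: F0=0 F1=5 F2=1; commitIndex=1
Op 7: F1 acks idx 5 -> match: F0=0 F1=5 F2=1; commitIndex=1
Op 8: F2 acks idx 4 -> match: F0=0 F1=5 F2=4; commitIndex=4

Answer: 5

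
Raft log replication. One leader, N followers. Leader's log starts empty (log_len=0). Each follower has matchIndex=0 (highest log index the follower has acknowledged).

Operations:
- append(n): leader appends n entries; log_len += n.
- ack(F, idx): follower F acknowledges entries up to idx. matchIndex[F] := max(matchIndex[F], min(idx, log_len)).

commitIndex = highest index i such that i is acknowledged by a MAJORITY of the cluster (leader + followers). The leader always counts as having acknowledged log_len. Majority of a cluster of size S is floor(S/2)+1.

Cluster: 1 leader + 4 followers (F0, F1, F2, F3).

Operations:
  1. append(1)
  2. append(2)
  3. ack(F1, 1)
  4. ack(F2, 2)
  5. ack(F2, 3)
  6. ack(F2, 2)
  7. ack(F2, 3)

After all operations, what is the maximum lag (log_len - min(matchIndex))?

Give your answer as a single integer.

Op 1: append 1 -> log_len=1
Op 2: append 2 -> log_len=3
Op 3: F1 acks idx 1 -> match: F0=0 F1=1 F2=0 F3=0; commitIndex=0
Op 4: F2 acks idx 2 -> match: F0=0 F1=1 F2=2 F3=0; commitIndex=1
Op 5: F2 acks idx 3 -> match: F0=0 F1=1 F2=3 F3=0; commitIndex=1
Op 6: F2 acks idx 2 -> match: F0=0 F1=1 F2=3 F3=0; commitIndex=1
Op 7: F2 acks idx 3 -> match: F0=0 F1=1 F2=3 F3=0; commitIndex=1

Answer: 3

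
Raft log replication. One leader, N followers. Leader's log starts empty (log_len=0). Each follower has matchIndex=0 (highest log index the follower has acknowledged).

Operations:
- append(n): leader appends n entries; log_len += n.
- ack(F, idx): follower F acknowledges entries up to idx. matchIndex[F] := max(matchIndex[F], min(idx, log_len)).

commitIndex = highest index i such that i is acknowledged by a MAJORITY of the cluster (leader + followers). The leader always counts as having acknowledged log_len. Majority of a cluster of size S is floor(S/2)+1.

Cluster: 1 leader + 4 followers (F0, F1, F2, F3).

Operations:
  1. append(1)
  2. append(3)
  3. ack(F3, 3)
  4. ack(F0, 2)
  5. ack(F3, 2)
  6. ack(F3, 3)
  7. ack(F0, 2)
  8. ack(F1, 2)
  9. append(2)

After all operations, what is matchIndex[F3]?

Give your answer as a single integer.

Op 1: append 1 -> log_len=1
Op 2: append 3 -> log_len=4
Op 3: F3 acks idx 3 -> match: F0=0 F1=0 F2=0 F3=3; commitIndex=0
Op 4: F0 acks idx 2 -> match: F0=2 F1=0 F2=0 F3=3; commitIndex=2
Op 5: F3 acks idx 2 -> match: F0=2 F1=0 F2=0 F3=3; commitIndex=2
Op 6: F3 acks idx 3 -> match: F0=2 F1=0 F2=0 F3=3; commitIndex=2
Op 7: F0 acks idx 2 -> match: F0=2 F1=0 F2=0 F3=3; commitIndex=2
Op 8: F1 acks idx 2 -> match: F0=2 F1=2 F2=0 F3=3; commitIndex=2
Op 9: append 2 -> log_len=6

Answer: 3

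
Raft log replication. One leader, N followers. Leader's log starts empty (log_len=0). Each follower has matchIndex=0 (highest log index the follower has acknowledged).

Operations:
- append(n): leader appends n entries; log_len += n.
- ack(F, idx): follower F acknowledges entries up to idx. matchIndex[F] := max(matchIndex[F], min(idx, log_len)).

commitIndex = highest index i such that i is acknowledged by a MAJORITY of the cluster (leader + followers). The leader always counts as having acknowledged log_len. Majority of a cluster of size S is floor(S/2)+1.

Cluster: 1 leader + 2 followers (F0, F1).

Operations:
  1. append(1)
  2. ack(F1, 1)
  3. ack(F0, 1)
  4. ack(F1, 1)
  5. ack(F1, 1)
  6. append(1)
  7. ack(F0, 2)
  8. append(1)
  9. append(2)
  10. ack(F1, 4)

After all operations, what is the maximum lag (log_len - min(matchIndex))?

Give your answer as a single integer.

Answer: 3

Derivation:
Op 1: append 1 -> log_len=1
Op 2: F1 acks idx 1 -> match: F0=0 F1=1; commitIndex=1
Op 3: F0 acks idx 1 -> match: F0=1 F1=1; commitIndex=1
Op 4: F1 acks idx 1 -> match: F0=1 F1=1; commitIndex=1
Op 5: F1 acks idx 1 -> match: F0=1 F1=1; commitIndex=1
Op 6: append 1 -> log_len=2
Op 7: F0 acks idx 2 -> match: F0=2 F1=1; commitIndex=2
Op 8: append 1 -> log_len=3
Op 9: append 2 -> log_len=5
Op 10: F1 acks idx 4 -> match: F0=2 F1=4; commitIndex=4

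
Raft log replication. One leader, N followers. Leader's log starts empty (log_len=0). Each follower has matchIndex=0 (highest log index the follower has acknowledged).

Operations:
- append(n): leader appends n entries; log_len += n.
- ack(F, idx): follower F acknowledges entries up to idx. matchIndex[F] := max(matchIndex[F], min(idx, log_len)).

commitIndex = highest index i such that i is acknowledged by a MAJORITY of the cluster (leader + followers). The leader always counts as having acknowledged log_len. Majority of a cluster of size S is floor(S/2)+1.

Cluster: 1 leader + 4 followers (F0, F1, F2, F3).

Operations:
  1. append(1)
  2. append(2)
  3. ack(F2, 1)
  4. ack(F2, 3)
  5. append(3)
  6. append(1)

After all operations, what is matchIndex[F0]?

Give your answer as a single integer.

Answer: 0

Derivation:
Op 1: append 1 -> log_len=1
Op 2: append 2 -> log_len=3
Op 3: F2 acks idx 1 -> match: F0=0 F1=0 F2=1 F3=0; commitIndex=0
Op 4: F2 acks idx 3 -> match: F0=0 F1=0 F2=3 F3=0; commitIndex=0
Op 5: append 3 -> log_len=6
Op 6: append 1 -> log_len=7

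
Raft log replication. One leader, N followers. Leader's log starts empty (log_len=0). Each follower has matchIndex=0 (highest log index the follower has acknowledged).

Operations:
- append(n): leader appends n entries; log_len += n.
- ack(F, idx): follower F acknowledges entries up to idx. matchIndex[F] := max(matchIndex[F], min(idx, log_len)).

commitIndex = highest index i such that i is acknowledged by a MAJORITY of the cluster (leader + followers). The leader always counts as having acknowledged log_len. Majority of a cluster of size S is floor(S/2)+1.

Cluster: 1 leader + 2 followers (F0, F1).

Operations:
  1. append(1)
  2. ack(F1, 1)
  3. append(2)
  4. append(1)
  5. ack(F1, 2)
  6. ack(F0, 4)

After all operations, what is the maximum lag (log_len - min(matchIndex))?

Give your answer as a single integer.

Op 1: append 1 -> log_len=1
Op 2: F1 acks idx 1 -> match: F0=0 F1=1; commitIndex=1
Op 3: append 2 -> log_len=3
Op 4: append 1 -> log_len=4
Op 5: F1 acks idx 2 -> match: F0=0 F1=2; commitIndex=2
Op 6: F0 acks idx 4 -> match: F0=4 F1=2; commitIndex=4

Answer: 2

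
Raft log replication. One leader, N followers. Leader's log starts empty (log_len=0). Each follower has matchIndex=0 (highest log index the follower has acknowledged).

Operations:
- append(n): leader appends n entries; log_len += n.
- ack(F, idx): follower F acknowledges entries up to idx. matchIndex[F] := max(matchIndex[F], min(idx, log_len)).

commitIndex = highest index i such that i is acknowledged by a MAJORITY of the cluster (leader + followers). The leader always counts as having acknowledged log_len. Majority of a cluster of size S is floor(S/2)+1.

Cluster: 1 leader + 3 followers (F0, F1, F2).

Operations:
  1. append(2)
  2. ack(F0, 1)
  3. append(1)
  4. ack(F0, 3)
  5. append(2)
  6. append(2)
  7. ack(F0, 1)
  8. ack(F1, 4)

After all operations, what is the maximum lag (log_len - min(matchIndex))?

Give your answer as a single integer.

Answer: 7

Derivation:
Op 1: append 2 -> log_len=2
Op 2: F0 acks idx 1 -> match: F0=1 F1=0 F2=0; commitIndex=0
Op 3: append 1 -> log_len=3
Op 4: F0 acks idx 3 -> match: F0=3 F1=0 F2=0; commitIndex=0
Op 5: append 2 -> log_len=5
Op 6: append 2 -> log_len=7
Op 7: F0 acks idx 1 -> match: F0=3 F1=0 F2=0; commitIndex=0
Op 8: F1 acks idx 4 -> match: F0=3 F1=4 F2=0; commitIndex=3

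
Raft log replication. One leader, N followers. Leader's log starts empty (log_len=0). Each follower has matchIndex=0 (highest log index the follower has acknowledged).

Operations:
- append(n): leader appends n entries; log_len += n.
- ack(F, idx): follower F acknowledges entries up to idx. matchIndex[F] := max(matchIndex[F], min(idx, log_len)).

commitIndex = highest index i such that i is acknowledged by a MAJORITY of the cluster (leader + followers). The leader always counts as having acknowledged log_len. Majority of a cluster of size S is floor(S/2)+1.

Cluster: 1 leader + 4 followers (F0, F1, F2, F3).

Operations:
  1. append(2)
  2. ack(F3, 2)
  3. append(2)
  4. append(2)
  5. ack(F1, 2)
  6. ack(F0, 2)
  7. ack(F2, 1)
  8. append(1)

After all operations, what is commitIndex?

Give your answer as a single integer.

Answer: 2

Derivation:
Op 1: append 2 -> log_len=2
Op 2: F3 acks idx 2 -> match: F0=0 F1=0 F2=0 F3=2; commitIndex=0
Op 3: append 2 -> log_len=4
Op 4: append 2 -> log_len=6
Op 5: F1 acks idx 2 -> match: F0=0 F1=2 F2=0 F3=2; commitIndex=2
Op 6: F0 acks idx 2 -> match: F0=2 F1=2 F2=0 F3=2; commitIndex=2
Op 7: F2 acks idx 1 -> match: F0=2 F1=2 F2=1 F3=2; commitIndex=2
Op 8: append 1 -> log_len=7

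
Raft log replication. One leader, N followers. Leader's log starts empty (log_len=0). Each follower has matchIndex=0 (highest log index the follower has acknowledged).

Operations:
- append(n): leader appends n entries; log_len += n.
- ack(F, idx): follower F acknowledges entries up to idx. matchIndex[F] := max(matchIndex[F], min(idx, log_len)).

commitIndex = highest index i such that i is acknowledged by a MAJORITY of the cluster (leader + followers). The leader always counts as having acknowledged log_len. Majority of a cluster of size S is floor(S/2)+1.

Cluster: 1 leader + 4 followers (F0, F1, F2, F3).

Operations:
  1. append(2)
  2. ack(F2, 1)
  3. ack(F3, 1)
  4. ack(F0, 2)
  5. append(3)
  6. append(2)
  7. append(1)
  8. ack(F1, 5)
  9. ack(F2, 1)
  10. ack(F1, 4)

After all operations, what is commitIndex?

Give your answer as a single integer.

Answer: 2

Derivation:
Op 1: append 2 -> log_len=2
Op 2: F2 acks idx 1 -> match: F0=0 F1=0 F2=1 F3=0; commitIndex=0
Op 3: F3 acks idx 1 -> match: F0=0 F1=0 F2=1 F3=1; commitIndex=1
Op 4: F0 acks idx 2 -> match: F0=2 F1=0 F2=1 F3=1; commitIndex=1
Op 5: append 3 -> log_len=5
Op 6: append 2 -> log_len=7
Op 7: append 1 -> log_len=8
Op 8: F1 acks idx 5 -> match: F0=2 F1=5 F2=1 F3=1; commitIndex=2
Op 9: F2 acks idx 1 -> match: F0=2 F1=5 F2=1 F3=1; commitIndex=2
Op 10: F1 acks idx 4 -> match: F0=2 F1=5 F2=1 F3=1; commitIndex=2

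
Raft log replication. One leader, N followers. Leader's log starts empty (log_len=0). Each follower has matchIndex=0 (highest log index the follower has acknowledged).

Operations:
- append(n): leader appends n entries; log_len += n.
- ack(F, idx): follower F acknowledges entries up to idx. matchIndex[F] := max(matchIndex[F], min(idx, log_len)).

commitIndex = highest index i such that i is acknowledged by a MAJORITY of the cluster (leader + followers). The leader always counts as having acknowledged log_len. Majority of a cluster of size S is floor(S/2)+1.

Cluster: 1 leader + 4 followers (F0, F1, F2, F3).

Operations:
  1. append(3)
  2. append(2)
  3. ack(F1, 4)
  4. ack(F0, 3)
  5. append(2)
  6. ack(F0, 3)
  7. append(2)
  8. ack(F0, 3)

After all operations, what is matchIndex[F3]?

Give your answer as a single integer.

Answer: 0

Derivation:
Op 1: append 3 -> log_len=3
Op 2: append 2 -> log_len=5
Op 3: F1 acks idx 4 -> match: F0=0 F1=4 F2=0 F3=0; commitIndex=0
Op 4: F0 acks idx 3 -> match: F0=3 F1=4 F2=0 F3=0; commitIndex=3
Op 5: append 2 -> log_len=7
Op 6: F0 acks idx 3 -> match: F0=3 F1=4 F2=0 F3=0; commitIndex=3
Op 7: append 2 -> log_len=9
Op 8: F0 acks idx 3 -> match: F0=3 F1=4 F2=0 F3=0; commitIndex=3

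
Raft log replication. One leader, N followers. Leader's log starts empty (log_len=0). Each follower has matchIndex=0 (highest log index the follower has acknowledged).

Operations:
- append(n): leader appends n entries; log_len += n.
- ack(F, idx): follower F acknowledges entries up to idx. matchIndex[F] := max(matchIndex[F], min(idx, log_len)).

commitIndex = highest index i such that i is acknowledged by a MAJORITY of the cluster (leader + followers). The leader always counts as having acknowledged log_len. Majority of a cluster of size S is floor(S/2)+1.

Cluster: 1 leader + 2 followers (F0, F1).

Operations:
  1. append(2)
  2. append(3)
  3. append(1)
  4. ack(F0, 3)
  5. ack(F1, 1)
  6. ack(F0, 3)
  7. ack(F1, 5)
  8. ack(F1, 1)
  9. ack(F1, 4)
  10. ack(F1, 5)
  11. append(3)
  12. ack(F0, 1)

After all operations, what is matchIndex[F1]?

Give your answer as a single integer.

Answer: 5

Derivation:
Op 1: append 2 -> log_len=2
Op 2: append 3 -> log_len=5
Op 3: append 1 -> log_len=6
Op 4: F0 acks idx 3 -> match: F0=3 F1=0; commitIndex=3
Op 5: F1 acks idx 1 -> match: F0=3 F1=1; commitIndex=3
Op 6: F0 acks idx 3 -> match: F0=3 F1=1; commitIndex=3
Op 7: F1 acks idx 5 -> match: F0=3 F1=5; commitIndex=5
Op 8: F1 acks idx 1 -> match: F0=3 F1=5; commitIndex=5
Op 9: F1 acks idx 4 -> match: F0=3 F1=5; commitIndex=5
Op 10: F1 acks idx 5 -> match: F0=3 F1=5; commitIndex=5
Op 11: append 3 -> log_len=9
Op 12: F0 acks idx 1 -> match: F0=3 F1=5; commitIndex=5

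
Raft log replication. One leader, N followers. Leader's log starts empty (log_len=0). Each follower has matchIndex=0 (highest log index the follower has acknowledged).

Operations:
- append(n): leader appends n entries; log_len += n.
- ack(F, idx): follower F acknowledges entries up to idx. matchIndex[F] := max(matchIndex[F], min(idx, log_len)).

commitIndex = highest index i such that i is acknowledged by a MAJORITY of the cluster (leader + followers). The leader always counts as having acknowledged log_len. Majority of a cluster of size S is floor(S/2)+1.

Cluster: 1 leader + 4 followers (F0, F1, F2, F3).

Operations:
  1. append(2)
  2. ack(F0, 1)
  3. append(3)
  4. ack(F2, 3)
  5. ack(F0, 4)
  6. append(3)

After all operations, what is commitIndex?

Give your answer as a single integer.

Op 1: append 2 -> log_len=2
Op 2: F0 acks idx 1 -> match: F0=1 F1=0 F2=0 F3=0; commitIndex=0
Op 3: append 3 -> log_len=5
Op 4: F2 acks idx 3 -> match: F0=1 F1=0 F2=3 F3=0; commitIndex=1
Op 5: F0 acks idx 4 -> match: F0=4 F1=0 F2=3 F3=0; commitIndex=3
Op 6: append 3 -> log_len=8

Answer: 3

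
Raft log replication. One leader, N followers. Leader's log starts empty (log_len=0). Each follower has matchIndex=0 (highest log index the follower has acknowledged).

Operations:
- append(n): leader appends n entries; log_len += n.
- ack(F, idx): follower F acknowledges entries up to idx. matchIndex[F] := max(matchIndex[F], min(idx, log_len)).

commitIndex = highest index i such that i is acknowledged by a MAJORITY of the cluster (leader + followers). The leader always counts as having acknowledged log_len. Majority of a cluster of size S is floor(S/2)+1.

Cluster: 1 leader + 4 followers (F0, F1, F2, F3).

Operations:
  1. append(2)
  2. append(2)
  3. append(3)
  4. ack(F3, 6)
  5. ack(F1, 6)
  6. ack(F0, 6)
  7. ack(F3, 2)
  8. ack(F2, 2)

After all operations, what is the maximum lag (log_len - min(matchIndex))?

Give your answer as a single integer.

Op 1: append 2 -> log_len=2
Op 2: append 2 -> log_len=4
Op 3: append 3 -> log_len=7
Op 4: F3 acks idx 6 -> match: F0=0 F1=0 F2=0 F3=6; commitIndex=0
Op 5: F1 acks idx 6 -> match: F0=0 F1=6 F2=0 F3=6; commitIndex=6
Op 6: F0 acks idx 6 -> match: F0=6 F1=6 F2=0 F3=6; commitIndex=6
Op 7: F3 acks idx 2 -> match: F0=6 F1=6 F2=0 F3=6; commitIndex=6
Op 8: F2 acks idx 2 -> match: F0=6 F1=6 F2=2 F3=6; commitIndex=6

Answer: 5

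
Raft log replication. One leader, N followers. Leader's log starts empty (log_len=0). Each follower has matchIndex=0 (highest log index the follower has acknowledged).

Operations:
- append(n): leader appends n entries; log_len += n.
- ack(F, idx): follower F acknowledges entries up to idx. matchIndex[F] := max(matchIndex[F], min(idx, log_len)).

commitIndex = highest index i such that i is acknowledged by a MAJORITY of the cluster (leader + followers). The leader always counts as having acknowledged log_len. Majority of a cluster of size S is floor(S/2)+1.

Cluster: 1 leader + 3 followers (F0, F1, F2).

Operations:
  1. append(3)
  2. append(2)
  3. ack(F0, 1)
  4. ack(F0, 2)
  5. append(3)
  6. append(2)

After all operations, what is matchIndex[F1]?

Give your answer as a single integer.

Answer: 0

Derivation:
Op 1: append 3 -> log_len=3
Op 2: append 2 -> log_len=5
Op 3: F0 acks idx 1 -> match: F0=1 F1=0 F2=0; commitIndex=0
Op 4: F0 acks idx 2 -> match: F0=2 F1=0 F2=0; commitIndex=0
Op 5: append 3 -> log_len=8
Op 6: append 2 -> log_len=10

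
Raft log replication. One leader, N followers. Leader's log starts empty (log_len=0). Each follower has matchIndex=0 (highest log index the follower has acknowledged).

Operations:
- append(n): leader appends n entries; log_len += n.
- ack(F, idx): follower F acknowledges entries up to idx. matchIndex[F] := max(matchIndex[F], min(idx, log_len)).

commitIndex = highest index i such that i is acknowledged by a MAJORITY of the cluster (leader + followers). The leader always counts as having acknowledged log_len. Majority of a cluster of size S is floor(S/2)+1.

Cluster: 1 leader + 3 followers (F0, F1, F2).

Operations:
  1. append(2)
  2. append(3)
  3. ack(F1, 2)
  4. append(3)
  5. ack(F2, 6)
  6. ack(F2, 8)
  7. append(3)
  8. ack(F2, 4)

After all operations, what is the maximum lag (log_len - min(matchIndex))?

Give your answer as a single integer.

Answer: 11

Derivation:
Op 1: append 2 -> log_len=2
Op 2: append 3 -> log_len=5
Op 3: F1 acks idx 2 -> match: F0=0 F1=2 F2=0; commitIndex=0
Op 4: append 3 -> log_len=8
Op 5: F2 acks idx 6 -> match: F0=0 F1=2 F2=6; commitIndex=2
Op 6: F2 acks idx 8 -> match: F0=0 F1=2 F2=8; commitIndex=2
Op 7: append 3 -> log_len=11
Op 8: F2 acks idx 4 -> match: F0=0 F1=2 F2=8; commitIndex=2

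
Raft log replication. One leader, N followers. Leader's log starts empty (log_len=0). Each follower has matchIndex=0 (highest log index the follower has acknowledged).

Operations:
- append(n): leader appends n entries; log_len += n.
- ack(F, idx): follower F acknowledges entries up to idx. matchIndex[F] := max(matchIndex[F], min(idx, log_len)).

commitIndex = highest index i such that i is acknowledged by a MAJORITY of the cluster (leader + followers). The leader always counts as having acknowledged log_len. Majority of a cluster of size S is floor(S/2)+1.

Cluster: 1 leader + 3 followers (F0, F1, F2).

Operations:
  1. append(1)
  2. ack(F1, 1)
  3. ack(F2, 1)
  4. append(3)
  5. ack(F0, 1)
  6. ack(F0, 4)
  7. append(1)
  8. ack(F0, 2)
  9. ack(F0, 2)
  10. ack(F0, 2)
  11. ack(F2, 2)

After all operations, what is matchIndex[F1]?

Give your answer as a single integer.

Answer: 1

Derivation:
Op 1: append 1 -> log_len=1
Op 2: F1 acks idx 1 -> match: F0=0 F1=1 F2=0; commitIndex=0
Op 3: F2 acks idx 1 -> match: F0=0 F1=1 F2=1; commitIndex=1
Op 4: append 3 -> log_len=4
Op 5: F0 acks idx 1 -> match: F0=1 F1=1 F2=1; commitIndex=1
Op 6: F0 acks idx 4 -> match: F0=4 F1=1 F2=1; commitIndex=1
Op 7: append 1 -> log_len=5
Op 8: F0 acks idx 2 -> match: F0=4 F1=1 F2=1; commitIndex=1
Op 9: F0 acks idx 2 -> match: F0=4 F1=1 F2=1; commitIndex=1
Op 10: F0 acks idx 2 -> match: F0=4 F1=1 F2=1; commitIndex=1
Op 11: F2 acks idx 2 -> match: F0=4 F1=1 F2=2; commitIndex=2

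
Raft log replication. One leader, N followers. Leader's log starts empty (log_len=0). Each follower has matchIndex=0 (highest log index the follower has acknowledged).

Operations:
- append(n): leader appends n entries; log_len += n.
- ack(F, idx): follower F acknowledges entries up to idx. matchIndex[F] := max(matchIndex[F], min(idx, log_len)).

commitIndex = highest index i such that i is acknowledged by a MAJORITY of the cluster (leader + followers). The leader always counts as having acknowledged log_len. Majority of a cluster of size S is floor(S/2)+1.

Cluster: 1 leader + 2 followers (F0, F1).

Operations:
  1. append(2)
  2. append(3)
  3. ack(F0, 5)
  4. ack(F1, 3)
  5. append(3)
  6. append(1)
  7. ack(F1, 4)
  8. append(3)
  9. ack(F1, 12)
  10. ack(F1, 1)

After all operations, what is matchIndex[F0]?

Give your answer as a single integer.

Answer: 5

Derivation:
Op 1: append 2 -> log_len=2
Op 2: append 3 -> log_len=5
Op 3: F0 acks idx 5 -> match: F0=5 F1=0; commitIndex=5
Op 4: F1 acks idx 3 -> match: F0=5 F1=3; commitIndex=5
Op 5: append 3 -> log_len=8
Op 6: append 1 -> log_len=9
Op 7: F1 acks idx 4 -> match: F0=5 F1=4; commitIndex=5
Op 8: append 3 -> log_len=12
Op 9: F1 acks idx 12 -> match: F0=5 F1=12; commitIndex=12
Op 10: F1 acks idx 1 -> match: F0=5 F1=12; commitIndex=12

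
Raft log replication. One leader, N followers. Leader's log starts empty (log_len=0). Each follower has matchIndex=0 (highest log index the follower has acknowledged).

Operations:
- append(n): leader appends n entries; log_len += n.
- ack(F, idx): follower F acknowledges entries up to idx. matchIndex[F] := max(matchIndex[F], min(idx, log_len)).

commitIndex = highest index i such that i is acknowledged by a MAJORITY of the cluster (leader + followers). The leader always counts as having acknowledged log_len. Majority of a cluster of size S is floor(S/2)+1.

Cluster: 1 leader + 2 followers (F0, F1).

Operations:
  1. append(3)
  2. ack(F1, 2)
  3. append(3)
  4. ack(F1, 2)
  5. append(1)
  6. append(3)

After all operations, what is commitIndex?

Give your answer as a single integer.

Op 1: append 3 -> log_len=3
Op 2: F1 acks idx 2 -> match: F0=0 F1=2; commitIndex=2
Op 3: append 3 -> log_len=6
Op 4: F1 acks idx 2 -> match: F0=0 F1=2; commitIndex=2
Op 5: append 1 -> log_len=7
Op 6: append 3 -> log_len=10

Answer: 2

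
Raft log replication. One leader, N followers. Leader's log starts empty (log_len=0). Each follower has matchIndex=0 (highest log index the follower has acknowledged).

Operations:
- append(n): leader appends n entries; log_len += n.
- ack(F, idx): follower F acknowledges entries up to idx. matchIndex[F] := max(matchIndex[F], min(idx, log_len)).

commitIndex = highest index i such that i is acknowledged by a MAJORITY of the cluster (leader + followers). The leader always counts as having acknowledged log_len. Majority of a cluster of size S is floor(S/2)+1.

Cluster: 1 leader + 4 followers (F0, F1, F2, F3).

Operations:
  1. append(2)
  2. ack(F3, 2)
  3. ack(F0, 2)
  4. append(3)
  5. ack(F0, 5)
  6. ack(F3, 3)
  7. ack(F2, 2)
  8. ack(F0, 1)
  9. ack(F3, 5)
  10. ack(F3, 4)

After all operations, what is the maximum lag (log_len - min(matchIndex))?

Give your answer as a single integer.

Answer: 5

Derivation:
Op 1: append 2 -> log_len=2
Op 2: F3 acks idx 2 -> match: F0=0 F1=0 F2=0 F3=2; commitIndex=0
Op 3: F0 acks idx 2 -> match: F0=2 F1=0 F2=0 F3=2; commitIndex=2
Op 4: append 3 -> log_len=5
Op 5: F0 acks idx 5 -> match: F0=5 F1=0 F2=0 F3=2; commitIndex=2
Op 6: F3 acks idx 3 -> match: F0=5 F1=0 F2=0 F3=3; commitIndex=3
Op 7: F2 acks idx 2 -> match: F0=5 F1=0 F2=2 F3=3; commitIndex=3
Op 8: F0 acks idx 1 -> match: F0=5 F1=0 F2=2 F3=3; commitIndex=3
Op 9: F3 acks idx 5 -> match: F0=5 F1=0 F2=2 F3=5; commitIndex=5
Op 10: F3 acks idx 4 -> match: F0=5 F1=0 F2=2 F3=5; commitIndex=5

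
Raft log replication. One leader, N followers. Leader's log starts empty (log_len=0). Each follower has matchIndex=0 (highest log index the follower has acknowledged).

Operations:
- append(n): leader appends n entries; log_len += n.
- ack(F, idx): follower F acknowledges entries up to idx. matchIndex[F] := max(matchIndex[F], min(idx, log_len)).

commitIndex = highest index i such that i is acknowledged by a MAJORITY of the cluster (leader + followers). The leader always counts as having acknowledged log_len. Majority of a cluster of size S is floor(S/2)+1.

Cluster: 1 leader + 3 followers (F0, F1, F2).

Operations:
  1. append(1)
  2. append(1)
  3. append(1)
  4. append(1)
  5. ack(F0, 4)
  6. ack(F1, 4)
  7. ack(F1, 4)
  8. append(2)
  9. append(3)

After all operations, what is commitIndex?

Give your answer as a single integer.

Answer: 4

Derivation:
Op 1: append 1 -> log_len=1
Op 2: append 1 -> log_len=2
Op 3: append 1 -> log_len=3
Op 4: append 1 -> log_len=4
Op 5: F0 acks idx 4 -> match: F0=4 F1=0 F2=0; commitIndex=0
Op 6: F1 acks idx 4 -> match: F0=4 F1=4 F2=0; commitIndex=4
Op 7: F1 acks idx 4 -> match: F0=4 F1=4 F2=0; commitIndex=4
Op 8: append 2 -> log_len=6
Op 9: append 3 -> log_len=9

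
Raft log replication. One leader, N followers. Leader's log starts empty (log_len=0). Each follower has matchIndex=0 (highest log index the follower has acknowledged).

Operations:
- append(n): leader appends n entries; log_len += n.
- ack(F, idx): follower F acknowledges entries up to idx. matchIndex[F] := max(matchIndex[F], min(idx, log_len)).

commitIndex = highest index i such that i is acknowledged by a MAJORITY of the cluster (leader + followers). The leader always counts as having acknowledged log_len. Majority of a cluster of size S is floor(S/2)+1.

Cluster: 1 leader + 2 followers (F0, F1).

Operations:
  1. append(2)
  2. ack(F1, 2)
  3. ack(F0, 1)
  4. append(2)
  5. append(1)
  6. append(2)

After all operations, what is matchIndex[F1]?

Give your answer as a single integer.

Op 1: append 2 -> log_len=2
Op 2: F1 acks idx 2 -> match: F0=0 F1=2; commitIndex=2
Op 3: F0 acks idx 1 -> match: F0=1 F1=2; commitIndex=2
Op 4: append 2 -> log_len=4
Op 5: append 1 -> log_len=5
Op 6: append 2 -> log_len=7

Answer: 2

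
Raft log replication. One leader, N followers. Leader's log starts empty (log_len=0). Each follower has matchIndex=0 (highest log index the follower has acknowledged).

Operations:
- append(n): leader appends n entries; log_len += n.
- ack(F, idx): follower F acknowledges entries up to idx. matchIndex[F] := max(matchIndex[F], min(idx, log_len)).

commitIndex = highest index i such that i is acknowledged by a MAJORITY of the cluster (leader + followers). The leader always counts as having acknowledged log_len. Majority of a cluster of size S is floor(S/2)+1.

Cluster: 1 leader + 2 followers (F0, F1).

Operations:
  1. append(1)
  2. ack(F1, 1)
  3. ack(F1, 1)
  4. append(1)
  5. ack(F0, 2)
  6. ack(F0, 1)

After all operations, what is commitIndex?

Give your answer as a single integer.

Op 1: append 1 -> log_len=1
Op 2: F1 acks idx 1 -> match: F0=0 F1=1; commitIndex=1
Op 3: F1 acks idx 1 -> match: F0=0 F1=1; commitIndex=1
Op 4: append 1 -> log_len=2
Op 5: F0 acks idx 2 -> match: F0=2 F1=1; commitIndex=2
Op 6: F0 acks idx 1 -> match: F0=2 F1=1; commitIndex=2

Answer: 2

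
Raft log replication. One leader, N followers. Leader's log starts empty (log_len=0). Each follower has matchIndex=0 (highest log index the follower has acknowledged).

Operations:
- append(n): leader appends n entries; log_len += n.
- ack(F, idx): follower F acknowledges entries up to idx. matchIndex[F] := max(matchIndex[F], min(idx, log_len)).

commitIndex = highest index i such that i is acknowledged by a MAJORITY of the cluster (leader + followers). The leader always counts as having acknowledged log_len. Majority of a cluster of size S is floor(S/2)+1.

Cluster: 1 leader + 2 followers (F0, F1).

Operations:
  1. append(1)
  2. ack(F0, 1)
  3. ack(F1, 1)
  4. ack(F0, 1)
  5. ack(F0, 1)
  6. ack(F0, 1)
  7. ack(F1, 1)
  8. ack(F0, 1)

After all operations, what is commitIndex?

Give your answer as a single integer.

Op 1: append 1 -> log_len=1
Op 2: F0 acks idx 1 -> match: F0=1 F1=0; commitIndex=1
Op 3: F1 acks idx 1 -> match: F0=1 F1=1; commitIndex=1
Op 4: F0 acks idx 1 -> match: F0=1 F1=1; commitIndex=1
Op 5: F0 acks idx 1 -> match: F0=1 F1=1; commitIndex=1
Op 6: F0 acks idx 1 -> match: F0=1 F1=1; commitIndex=1
Op 7: F1 acks idx 1 -> match: F0=1 F1=1; commitIndex=1
Op 8: F0 acks idx 1 -> match: F0=1 F1=1; commitIndex=1

Answer: 1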